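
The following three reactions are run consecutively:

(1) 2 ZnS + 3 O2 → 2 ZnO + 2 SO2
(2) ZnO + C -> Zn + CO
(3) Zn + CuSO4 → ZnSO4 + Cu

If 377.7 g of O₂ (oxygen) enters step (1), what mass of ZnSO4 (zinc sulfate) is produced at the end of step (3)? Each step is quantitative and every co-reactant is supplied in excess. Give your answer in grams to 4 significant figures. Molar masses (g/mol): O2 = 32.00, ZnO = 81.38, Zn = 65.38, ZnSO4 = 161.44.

n(O2) = 377.7 / 32.00 = 11.803 mol.
Reaction (1): O2→ZnO ratio 3:2 ⇒ n(ZnO) = 7.8687 mol.
Reaction (2): ZnO→Zn ratio 1:1 ⇒ n(Zn) = 7.8687 mol.
Reaction (3): Zn→ZnSO4 ratio 1:1 ⇒ n(ZnSO4) = 7.8687 mol.
Mass of ZnSO4 = 7.8687 × 161.44 = 1270.3 g.

1270 g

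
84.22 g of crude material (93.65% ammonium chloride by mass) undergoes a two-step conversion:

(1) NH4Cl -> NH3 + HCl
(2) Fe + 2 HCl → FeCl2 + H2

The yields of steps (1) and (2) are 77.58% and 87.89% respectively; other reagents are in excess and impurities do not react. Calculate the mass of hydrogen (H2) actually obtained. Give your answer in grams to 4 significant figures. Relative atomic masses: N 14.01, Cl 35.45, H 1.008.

1.013 g

Pure NH4Cl = 84.22 × 0.9365 = 78.872 g.
M(NH4Cl) = 14.01 + 4(1.008) + 35.45 = 53.492 g/mol.
M(H2) = 2(1.008) = 2.016 g/mol.
n(NH4Cl) = 78.872 / 53.492 = 1.4745 mol.
Step 1 (NH4Cl:HCl = 1:1): theoretical n(HCl) = 1.4745 mol; at 77.58% yield, n(HCl) = 1.1439 mol.
Step 2 (HCl:H2 = 2:1): theoretical n(H2) = 0.57194 mol, so theoretical mass = 0.57194 × 2.016 = 1.1530 g.
At 87.89% yield, actual mass of H2 = 1.1530 × 0.8789 = 1.0134 g.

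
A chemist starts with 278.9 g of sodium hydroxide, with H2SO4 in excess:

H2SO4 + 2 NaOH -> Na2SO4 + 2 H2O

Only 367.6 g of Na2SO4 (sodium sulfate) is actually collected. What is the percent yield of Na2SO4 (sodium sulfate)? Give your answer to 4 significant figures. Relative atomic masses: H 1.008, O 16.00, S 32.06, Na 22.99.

74.23 %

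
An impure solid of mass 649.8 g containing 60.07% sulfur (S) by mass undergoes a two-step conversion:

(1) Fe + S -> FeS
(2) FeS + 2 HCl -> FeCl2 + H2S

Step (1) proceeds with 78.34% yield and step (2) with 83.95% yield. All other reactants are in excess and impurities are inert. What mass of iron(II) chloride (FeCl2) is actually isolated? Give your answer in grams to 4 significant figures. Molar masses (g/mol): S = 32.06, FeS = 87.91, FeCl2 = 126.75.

Pure S = 649.8 × 0.6007 = 390.33 g.
n(S) = 390.33 / 32.06 = 12.175 mol.
Step 1 (S:FeS = 1:1): theoretical n(FeS) = 12.175 mol; at 78.34% yield, n(FeS) = 9.5380 mol.
Step 2 (FeS:FeCl2 = 1:1): theoretical n(FeCl2) = 9.5380 mol, so theoretical mass = 9.5380 × 126.75 = 1208.9 g.
At 83.95% yield, actual mass of FeCl2 = 1208.9 × 0.8395 = 1014.9 g.

1015 g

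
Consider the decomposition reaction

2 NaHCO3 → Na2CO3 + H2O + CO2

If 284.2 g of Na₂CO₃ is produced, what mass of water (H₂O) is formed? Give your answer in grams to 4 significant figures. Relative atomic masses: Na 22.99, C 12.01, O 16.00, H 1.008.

48.31 g

M(Na2CO3) = 2(22.99) + 12.01 + 3(16.00) = 105.99 g/mol.
M(H2O) = 2(1.008) + 16.00 = 18.016 g/mol.
n(Na2CO3) = 284.20 g / 105.99 g/mol = 2.6814 mol.
From the equation the Na2CO3:H2O mole ratio is 1:1, so n(H2O) = 2.6814 × 1/1 = 2.6814 mol.
Mass of H2O = 2.6814 mol × 18.016 g/mol = 48.308 g.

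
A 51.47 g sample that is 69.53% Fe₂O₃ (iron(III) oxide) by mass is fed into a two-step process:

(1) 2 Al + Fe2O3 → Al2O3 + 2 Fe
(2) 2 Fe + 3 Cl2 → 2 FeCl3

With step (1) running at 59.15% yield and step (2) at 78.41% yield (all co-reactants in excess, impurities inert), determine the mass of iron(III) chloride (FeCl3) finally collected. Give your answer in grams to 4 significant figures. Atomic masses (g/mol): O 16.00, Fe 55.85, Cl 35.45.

33.72 g

Pure Fe2O3 = 51.47 × 0.6953 = 35.787 g.
M(Fe2O3) = 2(55.85) + 3(16.00) = 159.70 g/mol.
M(FeCl3) = 55.85 + 3(35.45) = 162.20 g/mol.
n(Fe2O3) = 35.787 / 159.70 = 0.22409 mol.
Step 1 (Fe2O3:Fe = 1:2): theoretical n(Fe) = 0.44818 mol; at 59.15% yield, n(Fe) = 0.26510 mol.
Step 2 (Fe:FeCl3 = 2:2): theoretical n(FeCl3) = 0.26510 mol, so theoretical mass = 0.26510 × 162.20 = 42.999 g.
At 78.41% yield, actual mass of FeCl3 = 42.999 × 0.7841 = 33.715 g.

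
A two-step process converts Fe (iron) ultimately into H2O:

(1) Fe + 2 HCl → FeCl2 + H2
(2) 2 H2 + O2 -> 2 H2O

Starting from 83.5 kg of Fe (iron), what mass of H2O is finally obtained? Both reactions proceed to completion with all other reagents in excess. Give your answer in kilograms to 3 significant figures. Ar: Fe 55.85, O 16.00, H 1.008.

26.9 kg

M(Fe) = 55.85 g/mol.
M(H2O) = 2(1.008) + 16.00 = 18.016 g/mol.
83.5 kg = 83500 g.
n(Fe) = 83500 / 55.85 = 1495 mol.
Step 1 gives a 1:1 ratio of Fe to H2, so n(H2) = 1495 mol.
In step 2 the H2:H2O ratio is 2:2, so n(H2O) = 1495 mol.
Mass of H2O = 1495 × 18.016 = 26940 g = 26.9 kg.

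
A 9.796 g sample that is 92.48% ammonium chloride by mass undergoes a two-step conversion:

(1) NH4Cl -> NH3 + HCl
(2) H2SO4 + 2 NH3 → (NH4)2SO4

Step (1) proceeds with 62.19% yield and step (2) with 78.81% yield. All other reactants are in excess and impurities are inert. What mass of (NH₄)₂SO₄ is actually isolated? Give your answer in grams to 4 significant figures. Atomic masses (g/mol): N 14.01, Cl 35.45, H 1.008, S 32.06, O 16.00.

5.484 g

Pure NH4Cl = 9.796 × 0.9248 = 9.0593 g.
M(NH4Cl) = 14.01 + 4(1.008) + 35.45 = 53.492 g/mol.
M((NH4)2SO4) = 2(14.01) + 8(1.008) + 32.06 + 4(16.00) = 132.144 g/mol.
n(NH4Cl) = 9.0593 / 53.492 = 0.16936 mol.
Step 1 (NH4Cl:NH3 = 1:1): theoretical n(NH3) = 0.16936 mol; at 62.19% yield, n(NH3) = 0.10532 mol.
Step 2 (NH3:(NH4)2SO4 = 2:1): theoretical n((NH4)2SO4) = 0.052662 mol, so theoretical mass = 0.052662 × 132.144 = 6.9590 g.
At 78.81% yield, actual mass of (NH4)2SO4 = 6.9590 × 0.7881 = 5.4844 g.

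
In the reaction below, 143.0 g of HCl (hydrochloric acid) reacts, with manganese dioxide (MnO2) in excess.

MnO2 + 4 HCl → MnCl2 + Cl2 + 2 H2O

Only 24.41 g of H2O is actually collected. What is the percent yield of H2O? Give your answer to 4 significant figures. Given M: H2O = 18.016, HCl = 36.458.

69.09 %

n(HCl) = 143.00 g / 36.458 g/mol = 3.9223 mol.
From the equation the HCl:H2O mole ratio is 4:2, so n(H2O) = 3.9223 × 2/4 = 1.9612 mol.
Mass of H2O = 1.9612 mol × 18.016 g/mol = 35.332 g.
This is the theoretical yield. Percent yield = 24.41 g / 35.332 g × 100% = 69.087%.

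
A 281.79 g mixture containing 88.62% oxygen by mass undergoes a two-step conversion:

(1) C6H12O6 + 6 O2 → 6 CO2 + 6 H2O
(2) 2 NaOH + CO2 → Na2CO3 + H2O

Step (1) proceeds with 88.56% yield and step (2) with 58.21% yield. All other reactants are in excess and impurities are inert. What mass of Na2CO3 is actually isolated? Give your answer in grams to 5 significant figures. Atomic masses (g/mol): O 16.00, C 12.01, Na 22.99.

Pure O2 = 281.79 × 0.8862 = 249.722 g.
M(O2) = 2(16.00) = 32.00 g/mol.
M(Na2CO3) = 2(22.99) + 12.01 + 3(16.00) = 105.99 g/mol.
n(O2) = 249.722 / 32.00 = 7.80382 mol.
Step 1 (O2:CO2 = 6:6): theoretical n(CO2) = 7.80382 mol; at 88.56% yield, n(CO2) = 6.91106 mol.
Step 2 (CO2:Na2CO3 = 1:1): theoretical n(Na2CO3) = 6.91106 mol, so theoretical mass = 6.91106 × 105.99 = 732.504 g.
At 58.21% yield, actual mass of Na2CO3 = 732.504 × 0.5821 = 426.390 g.

426.39 g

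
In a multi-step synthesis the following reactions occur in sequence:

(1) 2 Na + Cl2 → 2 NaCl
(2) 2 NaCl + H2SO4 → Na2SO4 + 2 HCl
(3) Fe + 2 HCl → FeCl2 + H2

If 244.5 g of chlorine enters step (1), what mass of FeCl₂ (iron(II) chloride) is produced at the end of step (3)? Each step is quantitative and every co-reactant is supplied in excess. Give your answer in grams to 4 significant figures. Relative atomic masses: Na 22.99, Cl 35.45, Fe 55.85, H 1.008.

M(Cl2) = 2(35.45) = 70.90 g/mol.
M(FeCl2) = 55.85 + 2(35.45) = 126.75 g/mol.
n(Cl2) = 244.5 / 70.90 = 3.4485 mol.
Reaction (1): Cl2→NaCl ratio 1:2 ⇒ n(NaCl) = 6.8970 mol.
Reaction (2): NaCl→HCl ratio 2:2 ⇒ n(HCl) = 6.8970 mol.
Reaction (3): HCl→FeCl2 ratio 2:1 ⇒ n(FeCl2) = 3.4485 mol.
Mass of FeCl2 = 3.4485 × 126.75 = 437.10 g.

437.1 g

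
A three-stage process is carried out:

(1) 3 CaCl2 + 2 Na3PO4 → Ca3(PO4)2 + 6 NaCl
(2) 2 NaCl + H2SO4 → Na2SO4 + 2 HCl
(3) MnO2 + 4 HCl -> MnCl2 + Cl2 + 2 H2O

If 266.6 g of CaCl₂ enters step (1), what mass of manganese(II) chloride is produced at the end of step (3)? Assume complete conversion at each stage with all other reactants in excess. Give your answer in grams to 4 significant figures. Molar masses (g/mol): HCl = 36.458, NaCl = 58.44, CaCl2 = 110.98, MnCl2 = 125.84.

151.1 g

n(CaCl2) = 266.6 / 110.98 = 2.4022 mol.
Reaction (1): CaCl2→NaCl ratio 3:6 ⇒ n(NaCl) = 4.8045 mol.
Reaction (2): NaCl→HCl ratio 2:2 ⇒ n(HCl) = 4.8045 mol.
Reaction (3): HCl→MnCl2 ratio 4:1 ⇒ n(MnCl2) = 1.2011 mol.
Mass of MnCl2 = 1.2011 × 125.84 = 151.15 g.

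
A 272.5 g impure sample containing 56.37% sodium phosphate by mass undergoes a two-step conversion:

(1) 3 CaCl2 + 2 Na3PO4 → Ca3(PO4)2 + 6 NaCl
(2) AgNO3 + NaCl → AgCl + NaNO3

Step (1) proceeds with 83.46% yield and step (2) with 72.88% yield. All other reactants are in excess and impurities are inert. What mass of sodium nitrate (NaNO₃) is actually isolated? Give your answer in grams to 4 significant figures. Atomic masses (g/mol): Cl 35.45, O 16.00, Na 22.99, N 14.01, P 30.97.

Pure Na3PO4 = 272.5 × 0.5637 = 153.61 g.
M(Na3PO4) = 3(22.99) + 30.97 + 4(16.00) = 163.94 g/mol.
M(NaNO3) = 22.99 + 14.01 + 3(16.00) = 85.00 g/mol.
n(Na3PO4) = 153.61 / 163.94 = 0.93698 mol.
Step 1 (Na3PO4:NaCl = 2:6): theoretical n(NaCl) = 2.8109 mol; at 83.46% yield, n(NaCl) = 2.3460 mol.
Step 2 (NaCl:NaNO3 = 1:1): theoretical n(NaNO3) = 2.3460 mol, so theoretical mass = 2.3460 × 85.00 = 199.41 g.
At 72.88% yield, actual mass of NaNO3 = 199.41 × 0.7288 = 145.33 g.

145.3 g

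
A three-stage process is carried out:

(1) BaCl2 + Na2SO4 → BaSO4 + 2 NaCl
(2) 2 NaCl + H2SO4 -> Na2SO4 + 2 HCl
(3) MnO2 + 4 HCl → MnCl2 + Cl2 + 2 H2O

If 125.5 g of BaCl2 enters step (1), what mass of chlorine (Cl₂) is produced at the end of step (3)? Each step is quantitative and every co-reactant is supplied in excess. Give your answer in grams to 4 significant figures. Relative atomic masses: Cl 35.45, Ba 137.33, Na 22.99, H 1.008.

M(BaCl2) = 137.33 + 2(35.45) = 208.23 g/mol.
M(Cl2) = 2(35.45) = 70.90 g/mol.
n(BaCl2) = 125.5 / 208.23 = 0.60270 mol.
Reaction (1): BaCl2→NaCl ratio 1:2 ⇒ n(NaCl) = 1.2054 mol.
Reaction (2): NaCl→HCl ratio 2:2 ⇒ n(HCl) = 1.2054 mol.
Reaction (3): HCl→Cl2 ratio 4:1 ⇒ n(Cl2) = 0.30135 mol.
Mass of Cl2 = 0.30135 × 70.90 = 21.366 g.

21.37 g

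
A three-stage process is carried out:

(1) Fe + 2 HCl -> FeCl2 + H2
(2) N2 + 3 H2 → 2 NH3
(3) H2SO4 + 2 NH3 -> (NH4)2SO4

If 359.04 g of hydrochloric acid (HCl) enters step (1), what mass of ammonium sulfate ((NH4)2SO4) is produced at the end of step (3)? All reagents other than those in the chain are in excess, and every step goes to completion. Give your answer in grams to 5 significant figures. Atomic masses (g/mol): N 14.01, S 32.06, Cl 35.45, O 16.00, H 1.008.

M(HCl) = 1.008 + 35.45 = 36.458 g/mol.
M((NH4)2SO4) = 2(14.01) + 8(1.008) + 32.06 + 4(16.00) = 132.144 g/mol.
n(HCl) = 359.04 / 36.458 = 9.84804 mol.
Reaction (1): HCl→H2 ratio 2:1 ⇒ n(H2) = 4.92402 mol.
Reaction (2): H2→NH3 ratio 3:2 ⇒ n(NH3) = 3.28268 mol.
Reaction (3): NH3→(NH4)2SO4 ratio 2:1 ⇒ n((NH4)2SO4) = 1.64134 mol.
Mass of (NH4)2SO4 = 1.64134 × 132.144 = 216.893 g.

216.89 g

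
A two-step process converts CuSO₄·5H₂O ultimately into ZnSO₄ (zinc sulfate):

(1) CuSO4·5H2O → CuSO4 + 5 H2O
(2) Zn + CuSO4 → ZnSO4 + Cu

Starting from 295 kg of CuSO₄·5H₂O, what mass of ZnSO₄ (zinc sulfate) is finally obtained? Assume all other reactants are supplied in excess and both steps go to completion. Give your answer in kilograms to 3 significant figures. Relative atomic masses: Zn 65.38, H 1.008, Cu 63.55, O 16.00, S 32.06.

M(CuSO4·5H2O) = 63.55 + 32.06 + 9(16.00) + 10(1.008) = 249.69 g/mol.
M(ZnSO4) = 65.38 + 32.06 + 4(16.00) = 161.44 g/mol.
295 kg = 295000 g.
n(CuSO4·5H2O) = 295000 / 249.69 = 1181 mol.
Step 1 gives a 1:1 ratio of CuSO4·5H2O to CuSO4, so n(CuSO4) = 1181 mol.
In step 2 the CuSO4:ZnSO4 ratio is 1:1, so n(ZnSO4) = 1181 mol.
Mass of ZnSO4 = 1181 × 161.44 = 190700 g = 191 kg.

191 kg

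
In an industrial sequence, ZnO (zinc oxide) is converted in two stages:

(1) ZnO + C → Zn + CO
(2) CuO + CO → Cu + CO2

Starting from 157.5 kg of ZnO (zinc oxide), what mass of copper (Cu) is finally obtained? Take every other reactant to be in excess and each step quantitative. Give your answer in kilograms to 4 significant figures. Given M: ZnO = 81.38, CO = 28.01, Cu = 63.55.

157.5 kg = 157500 g.
n(ZnO) = 157500 / 81.38 = 1935.4 mol.
Step 1 gives a 1:1 ratio of ZnO to CO, so n(CO) = 1935.4 mol.
In step 2 the CO:Cu ratio is 1:1, so n(Cu) = 1935.4 mol.
Mass of Cu = 1935.4 × 63.55 = 122990 g = 123.0 kg.

123.0 kg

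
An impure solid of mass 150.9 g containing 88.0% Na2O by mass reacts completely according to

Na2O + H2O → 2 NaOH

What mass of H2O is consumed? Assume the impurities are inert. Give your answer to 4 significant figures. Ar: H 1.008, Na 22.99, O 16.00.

Mass of pure Na2O = 150.9 g × 0.880 = 132.79 g.
M(Na2O) = 2(22.99) + 16.00 = 61.98 g/mol.
M(H2O) = 2(1.008) + 16.00 = 18.016 g/mol.
n(Na2O) = 132.79 g / 61.98 g/mol = 2.1425 mol.
From the equation the Na2O:H2O mole ratio is 1:1, so n(H2O) = 2.1425 × 1/1 = 2.1425 mol.
Mass of H2O = 2.1425 mol × 18.016 g/mol = 38.599 g.

38.60 g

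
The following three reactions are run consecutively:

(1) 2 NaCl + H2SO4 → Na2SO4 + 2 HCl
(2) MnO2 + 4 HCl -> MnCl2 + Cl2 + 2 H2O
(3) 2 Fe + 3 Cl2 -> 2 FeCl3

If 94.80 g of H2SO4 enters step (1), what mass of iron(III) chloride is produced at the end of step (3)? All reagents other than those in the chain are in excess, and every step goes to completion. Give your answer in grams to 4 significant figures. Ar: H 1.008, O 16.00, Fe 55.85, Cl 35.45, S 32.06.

52.26 g

M(H2SO4) = 2(1.008) + 32.06 + 4(16.00) = 98.076 g/mol.
M(FeCl3) = 55.85 + 3(35.45) = 162.20 g/mol.
n(H2SO4) = 94.80 / 98.076 = 0.96660 mol.
Reaction (1): H2SO4→HCl ratio 1:2 ⇒ n(HCl) = 1.9332 mol.
Reaction (2): HCl→Cl2 ratio 4:1 ⇒ n(Cl2) = 0.48330 mol.
Reaction (3): Cl2→FeCl3 ratio 3:2 ⇒ n(FeCl3) = 0.32220 mol.
Mass of FeCl3 = 0.32220 × 162.20 = 52.261 g.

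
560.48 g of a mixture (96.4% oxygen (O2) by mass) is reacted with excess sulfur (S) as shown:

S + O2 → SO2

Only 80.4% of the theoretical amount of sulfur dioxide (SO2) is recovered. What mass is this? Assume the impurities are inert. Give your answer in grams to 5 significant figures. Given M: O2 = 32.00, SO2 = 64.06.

869.62 g

Pure O2 available = 560.48 g × 0.964 = 540.303 g.
n(O2) = 540.303 g / 32.00 g/mol = 16.8845 mol.
From the equation the O2:SO2 mole ratio is 1:1, so n(SO2) = 16.8845 × 1/1 = 16.8845 mol.
Mass of SO2 = 16.8845 mol × 64.06 g/mol = 1081.62 g.
Actual mass collected = 1081.62 g × 0.804 = 869.621 g.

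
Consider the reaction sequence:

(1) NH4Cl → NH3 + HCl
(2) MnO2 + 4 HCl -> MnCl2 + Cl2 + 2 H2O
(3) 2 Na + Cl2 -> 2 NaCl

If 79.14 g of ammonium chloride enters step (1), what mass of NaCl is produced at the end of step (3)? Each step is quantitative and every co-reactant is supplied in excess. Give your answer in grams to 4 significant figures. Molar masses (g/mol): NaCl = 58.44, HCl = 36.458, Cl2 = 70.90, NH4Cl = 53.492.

n(NH4Cl) = 79.14 / 53.492 = 1.4795 mol.
Reaction (1): NH4Cl→HCl ratio 1:1 ⇒ n(HCl) = 1.4795 mol.
Reaction (2): HCl→Cl2 ratio 4:1 ⇒ n(Cl2) = 0.36987 mol.
Reaction (3): Cl2→NaCl ratio 1:2 ⇒ n(NaCl) = 0.73974 mol.
Mass of NaCl = 0.73974 × 58.44 = 43.230 g.

43.23 g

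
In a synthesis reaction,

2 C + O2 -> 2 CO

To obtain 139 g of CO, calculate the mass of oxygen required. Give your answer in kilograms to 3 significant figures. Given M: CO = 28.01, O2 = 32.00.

n(CO) = 139.0 g / 28.01 g/mol = 4.963 mol.
From the equation the CO:O2 mole ratio is 2:1, so n(O2) = 4.963 × 1/2 = 2.481 mol.
Mass of O2 = 2.481 mol × 32.00 g/mol = 79.40 g.
Converting to kg: 79.40 g = 0.0794 kg.

0.0794 kg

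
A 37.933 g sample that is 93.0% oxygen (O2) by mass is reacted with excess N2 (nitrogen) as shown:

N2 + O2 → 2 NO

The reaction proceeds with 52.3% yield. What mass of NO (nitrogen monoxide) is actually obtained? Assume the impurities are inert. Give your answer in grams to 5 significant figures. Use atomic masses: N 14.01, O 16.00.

34.606 g

Pure O2 available = 37.933 g × 0.930 = 35.2777 g.
M(O2) = 2(16.00) = 32.00 g/mol.
M(NO) = 14.01 + 16.00 = 30.01 g/mol.
n(O2) = 35.2777 g / 32.00 g/mol = 1.10243 mol.
From the equation the O2:NO mole ratio is 1:2, so n(NO) = 1.10243 × 2/1 = 2.20486 mol.
Mass of NO = 2.20486 mol × 30.01 g/mol = 66.1677 g.
Actual mass collected = 66.1677 g × 0.523 = 34.6057 g.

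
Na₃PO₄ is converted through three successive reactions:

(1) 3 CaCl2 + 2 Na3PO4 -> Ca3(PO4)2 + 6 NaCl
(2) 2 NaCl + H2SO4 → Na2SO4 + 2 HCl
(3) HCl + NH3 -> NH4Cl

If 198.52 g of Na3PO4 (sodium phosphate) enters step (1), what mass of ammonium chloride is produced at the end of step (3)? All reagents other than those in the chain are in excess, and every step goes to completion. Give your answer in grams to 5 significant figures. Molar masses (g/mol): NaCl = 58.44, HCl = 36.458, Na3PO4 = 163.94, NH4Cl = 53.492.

194.33 g

n(Na3PO4) = 198.52 / 163.94 = 1.21093 mol.
Reaction (1): Na3PO4→NaCl ratio 2:6 ⇒ n(NaCl) = 3.63279 mol.
Reaction (2): NaCl→HCl ratio 2:2 ⇒ n(HCl) = 3.63279 mol.
Reaction (3): HCl→NH4Cl ratio 1:1 ⇒ n(NH4Cl) = 3.63279 mol.
Mass of NH4Cl = 3.63279 × 53.492 = 194.325 g.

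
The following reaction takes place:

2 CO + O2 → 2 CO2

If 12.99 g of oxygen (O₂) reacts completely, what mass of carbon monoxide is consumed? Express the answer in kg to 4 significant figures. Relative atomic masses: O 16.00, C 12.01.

0.02274 kg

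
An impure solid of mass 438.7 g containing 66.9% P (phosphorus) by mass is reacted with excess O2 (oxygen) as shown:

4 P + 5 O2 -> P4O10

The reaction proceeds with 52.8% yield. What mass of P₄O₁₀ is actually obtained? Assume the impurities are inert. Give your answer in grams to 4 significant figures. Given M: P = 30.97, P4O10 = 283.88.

355.1 g

Pure P available = 438.7 g × 0.669 = 293.49 g.
n(P) = 293.49 g / 30.97 g/mol = 9.4766 mol.
From the equation the P:P4O10 mole ratio is 4:1, so n(P4O10) = 9.4766 × 1/4 = 2.3691 mol.
Mass of P4O10 = 2.3691 mol × 283.88 g/mol = 672.55 g.
Actual mass collected = 672.55 g × 0.528 = 355.11 g.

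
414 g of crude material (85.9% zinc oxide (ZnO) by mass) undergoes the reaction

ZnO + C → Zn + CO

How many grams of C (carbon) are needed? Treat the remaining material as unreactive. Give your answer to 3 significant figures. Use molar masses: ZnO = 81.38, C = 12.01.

Mass of pure ZnO = 414 g × 0.859 = 355.6 g.
n(ZnO) = 355.6 g / 81.38 g/mol = 4.370 mol.
From the equation the ZnO:C mole ratio is 1:1, so n(C) = 4.370 × 1/1 = 4.370 mol.
Mass of C = 4.370 mol × 12.01 g/mol = 52.48 g.

52.5 g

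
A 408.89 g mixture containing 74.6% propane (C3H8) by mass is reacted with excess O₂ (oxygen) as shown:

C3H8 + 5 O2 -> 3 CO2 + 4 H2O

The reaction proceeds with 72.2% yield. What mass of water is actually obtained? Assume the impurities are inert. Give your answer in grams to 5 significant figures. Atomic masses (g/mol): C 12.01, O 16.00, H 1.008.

359.93 g

Pure C3H8 available = 408.89 g × 0.746 = 305.032 g.
M(C3H8) = 3(12.01) + 8(1.008) = 44.094 g/mol.
M(H2O) = 2(1.008) + 16.00 = 18.016 g/mol.
n(C3H8) = 305.032 g / 44.094 g/mol = 6.91777 mol.
From the equation the C3H8:H2O mole ratio is 1:4, so n(H2O) = 6.91777 × 4/1 = 27.6711 mol.
Mass of H2O = 27.6711 mol × 18.016 g/mol = 498.522 g.
Actual mass collected = 498.522 g × 0.722 = 359.933 g.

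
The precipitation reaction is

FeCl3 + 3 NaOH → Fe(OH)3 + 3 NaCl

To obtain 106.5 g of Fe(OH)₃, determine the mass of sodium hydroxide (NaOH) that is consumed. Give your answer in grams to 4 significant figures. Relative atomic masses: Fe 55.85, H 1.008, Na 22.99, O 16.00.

M(Fe(OH)3) = 55.85 + 3(16.00) + 3(1.008) = 106.874 g/mol.
M(NaOH) = 22.99 + 16.00 + 1.008 = 39.998 g/mol.
n(Fe(OH)3) = 106.50 g / 106.874 g/mol = 0.99650 mol.
From the equation the Fe(OH)3:NaOH mole ratio is 1:3, so n(NaOH) = 0.99650 × 3/1 = 2.9895 mol.
Mass of NaOH = 2.9895 mol × 39.998 g/mol = 119.57 g.

119.6 g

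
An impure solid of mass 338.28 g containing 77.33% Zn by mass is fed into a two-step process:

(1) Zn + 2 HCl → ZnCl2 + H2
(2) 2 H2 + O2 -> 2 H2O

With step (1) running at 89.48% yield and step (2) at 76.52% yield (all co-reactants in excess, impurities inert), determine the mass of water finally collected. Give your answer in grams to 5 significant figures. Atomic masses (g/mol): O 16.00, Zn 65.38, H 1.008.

Pure Zn = 338.28 × 0.7733 = 261.592 g.
M(Zn) = 65.38 g/mol.
M(H2O) = 2(1.008) + 16.00 = 18.016 g/mol.
n(Zn) = 261.592 / 65.38 = 4.00110 mol.
Step 1 (Zn:H2 = 1:1): theoretical n(H2) = 4.00110 mol; at 89.48% yield, n(H2) = 3.58018 mol.
Step 2 (H2:H2O = 2:2): theoretical n(H2O) = 3.58018 mol, so theoretical mass = 3.58018 × 18.016 = 64.5006 g.
At 76.52% yield, actual mass of H2O = 64.5006 × 0.7652 = 49.3559 g.

49.356 g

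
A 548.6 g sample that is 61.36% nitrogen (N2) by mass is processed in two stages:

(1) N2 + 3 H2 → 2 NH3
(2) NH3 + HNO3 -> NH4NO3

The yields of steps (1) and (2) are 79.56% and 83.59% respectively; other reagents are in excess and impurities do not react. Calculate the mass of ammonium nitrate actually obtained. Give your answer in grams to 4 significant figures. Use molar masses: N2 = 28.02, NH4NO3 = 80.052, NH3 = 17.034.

Pure N2 = 548.6 × 0.6136 = 336.62 g.
n(N2) = 336.62 / 28.02 = 12.014 mol.
Step 1 (N2:NH3 = 1:2): theoretical n(NH3) = 24.027 mol; at 79.56% yield, n(NH3) = 19.116 mol.
Step 2 (NH3:NH4NO3 = 1:1): theoretical n(NH4NO3) = 19.116 mol, so theoretical mass = 19.116 × 80.052 = 1530.3 g.
At 83.59% yield, actual mass of NH4NO3 = 1530.3 × 0.8359 = 1279.2 g.

1279 g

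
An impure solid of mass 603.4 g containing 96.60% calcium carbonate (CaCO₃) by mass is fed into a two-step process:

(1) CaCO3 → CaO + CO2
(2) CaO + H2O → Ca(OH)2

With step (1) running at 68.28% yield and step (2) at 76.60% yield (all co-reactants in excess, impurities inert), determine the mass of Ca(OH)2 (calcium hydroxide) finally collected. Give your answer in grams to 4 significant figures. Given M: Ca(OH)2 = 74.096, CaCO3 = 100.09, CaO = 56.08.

225.7 g

Pure CaCO3 = 603.4 × 0.9660 = 582.88 g.
n(CaCO3) = 582.88 / 100.09 = 5.8236 mol.
Step 1 (CaCO3:CaO = 1:1): theoretical n(CaO) = 5.8236 mol; at 68.28% yield, n(CaO) = 3.9764 mol.
Step 2 (CaO:Ca(OH)2 = 1:1): theoretical n(Ca(OH)2) = 3.9764 mol, so theoretical mass = 3.9764 × 74.096 = 294.63 g.
At 76.60% yield, actual mass of Ca(OH)2 = 294.63 × 0.7660 = 225.69 g.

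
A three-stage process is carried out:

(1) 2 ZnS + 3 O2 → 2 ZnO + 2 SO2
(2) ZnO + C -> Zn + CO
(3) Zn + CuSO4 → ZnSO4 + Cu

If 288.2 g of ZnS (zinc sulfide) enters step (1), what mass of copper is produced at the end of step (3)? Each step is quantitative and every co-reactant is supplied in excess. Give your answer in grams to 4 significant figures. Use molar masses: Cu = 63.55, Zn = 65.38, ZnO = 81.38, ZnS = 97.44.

n(ZnS) = 288.2 / 97.44 = 2.9577 mol.
Reaction (1): ZnS→ZnO ratio 2:2 ⇒ n(ZnO) = 2.9577 mol.
Reaction (2): ZnO→Zn ratio 1:1 ⇒ n(Zn) = 2.9577 mol.
Reaction (3): Zn→Cu ratio 1:1 ⇒ n(Cu) = 2.9577 mol.
Mass of Cu = 2.9577 × 63.55 = 187.96 g.

188.0 g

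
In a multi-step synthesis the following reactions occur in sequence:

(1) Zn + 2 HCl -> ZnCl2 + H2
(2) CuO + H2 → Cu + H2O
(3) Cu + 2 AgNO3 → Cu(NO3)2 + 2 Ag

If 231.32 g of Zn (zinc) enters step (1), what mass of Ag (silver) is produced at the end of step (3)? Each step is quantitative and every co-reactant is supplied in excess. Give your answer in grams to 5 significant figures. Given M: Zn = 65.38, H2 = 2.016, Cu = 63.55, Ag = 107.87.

763.31 g

n(Zn) = 231.32 / 65.38 = 3.53809 mol.
Reaction (1): Zn→H2 ratio 1:1 ⇒ n(H2) = 3.53809 mol.
Reaction (2): H2→Cu ratio 1:1 ⇒ n(Cu) = 3.53809 mol.
Reaction (3): Cu→Ag ratio 1:2 ⇒ n(Ag) = 7.07617 mol.
Mass of Ag = 7.07617 × 107.87 = 763.306 g.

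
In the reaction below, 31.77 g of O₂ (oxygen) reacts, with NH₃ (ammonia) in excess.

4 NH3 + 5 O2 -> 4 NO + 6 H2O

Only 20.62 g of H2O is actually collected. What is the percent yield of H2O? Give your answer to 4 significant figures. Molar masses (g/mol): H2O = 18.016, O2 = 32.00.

n(O2) = 31.770 g / 32.00 g/mol = 0.99281 mol.
From the equation the O2:H2O mole ratio is 5:6, so n(H2O) = 0.99281 × 6/5 = 1.1914 mol.
Mass of H2O = 1.1914 mol × 18.016 g/mol = 21.464 g.
This is the theoretical yield. Percent yield = 20.62 g / 21.464 g × 100% = 96.069%.

96.07 %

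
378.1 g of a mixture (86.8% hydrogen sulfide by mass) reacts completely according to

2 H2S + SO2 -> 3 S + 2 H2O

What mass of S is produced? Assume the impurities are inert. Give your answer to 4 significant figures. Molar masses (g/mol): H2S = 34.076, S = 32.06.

Mass of pure H2S = 378.1 g × 0.868 = 328.19 g.
n(H2S) = 328.19 g / 34.076 g/mol = 9.6311 mol.
From the equation the H2S:S mole ratio is 2:3, so n(S) = 9.6311 × 3/2 = 14.447 mol.
Mass of S = 14.447 mol × 32.06 g/mol = 463.16 g.

463.2 g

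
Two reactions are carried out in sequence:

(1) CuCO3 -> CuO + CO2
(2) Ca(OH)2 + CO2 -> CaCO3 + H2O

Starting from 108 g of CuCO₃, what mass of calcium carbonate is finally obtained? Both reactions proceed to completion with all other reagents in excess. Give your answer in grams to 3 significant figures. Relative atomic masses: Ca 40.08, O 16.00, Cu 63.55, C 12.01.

M(CuCO3) = 63.55 + 12.01 + 3(16.00) = 123.56 g/mol.
M(CaCO3) = 40.08 + 12.01 + 3(16.00) = 100.09 g/mol.
n(CuCO3) = 108.0 / 123.56 = 0.8741 mol.
Step 1 gives a 1:1 ratio of CuCO3 to CO2, so n(CO2) = 0.8741 mol.
In step 2 the CO2:CaCO3 ratio is 1:1, so n(CaCO3) = 0.8741 mol.
Mass of CaCO3 = 0.8741 × 100.09 = 87.49 g.

87.5 g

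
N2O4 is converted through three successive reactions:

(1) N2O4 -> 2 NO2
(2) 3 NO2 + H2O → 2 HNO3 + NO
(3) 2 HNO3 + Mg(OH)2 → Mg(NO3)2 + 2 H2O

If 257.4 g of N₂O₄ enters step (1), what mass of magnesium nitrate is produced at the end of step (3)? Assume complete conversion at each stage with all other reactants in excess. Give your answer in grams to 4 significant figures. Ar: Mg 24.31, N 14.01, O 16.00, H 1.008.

M(N2O4) = 2(14.01) + 4(16.00) = 92.02 g/mol.
M(Mg(NO3)2) = 24.31 + 2(14.01) + 6(16.00) = 148.33 g/mol.
n(N2O4) = 257.4 / 92.02 = 2.7972 mol.
Reaction (1): N2O4→NO2 ratio 1:2 ⇒ n(NO2) = 5.5944 mol.
Reaction (2): NO2→HNO3 ratio 3:2 ⇒ n(HNO3) = 3.7296 mol.
Reaction (3): HNO3→Mg(NO3)2 ratio 2:1 ⇒ n(Mg(NO3)2) = 1.8648 mol.
Mass of Mg(NO3)2 = 1.8648 × 148.33 = 276.61 g.

276.6 g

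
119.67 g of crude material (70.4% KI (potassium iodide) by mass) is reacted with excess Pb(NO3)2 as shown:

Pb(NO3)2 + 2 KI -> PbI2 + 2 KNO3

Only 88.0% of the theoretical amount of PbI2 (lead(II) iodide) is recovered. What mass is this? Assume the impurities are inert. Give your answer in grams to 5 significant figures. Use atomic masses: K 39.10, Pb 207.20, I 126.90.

102.94 g

Pure KI available = 119.67 g × 0.704 = 84.2477 g.
M(KI) = 39.10 + 126.90 = 166.00 g/mol.
M(PbI2) = 207.20 + 2(126.90) = 461.00 g/mol.
n(KI) = 84.2477 g / 166.00 g/mol = 0.507516 mol.
From the equation the KI:PbI2 mole ratio is 2:1, so n(PbI2) = 0.507516 × 1/2 = 0.253758 mol.
Mass of PbI2 = 0.253758 mol × 461.00 g/mol = 116.982 g.
Actual mass collected = 116.982 g × 0.880 = 102.945 g.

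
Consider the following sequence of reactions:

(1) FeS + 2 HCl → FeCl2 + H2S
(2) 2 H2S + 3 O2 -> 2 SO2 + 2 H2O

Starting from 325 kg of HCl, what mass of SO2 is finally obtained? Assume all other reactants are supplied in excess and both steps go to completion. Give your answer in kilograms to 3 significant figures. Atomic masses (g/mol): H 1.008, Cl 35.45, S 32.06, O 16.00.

286 kg

M(HCl) = 1.008 + 35.45 = 36.458 g/mol.
M(SO2) = 32.06 + 2(16.00) = 64.06 g/mol.
325 kg = 325000 g.
n(HCl) = 325000 / 36.458 = 8914 mol.
Step 1 gives a 2:1 ratio of HCl to H2S, so n(H2S) = 4457 mol.
In step 2 the H2S:SO2 ratio is 2:2, so n(SO2) = 4457 mol.
Mass of SO2 = 4457 × 64.06 = 285500 g = 286 kg.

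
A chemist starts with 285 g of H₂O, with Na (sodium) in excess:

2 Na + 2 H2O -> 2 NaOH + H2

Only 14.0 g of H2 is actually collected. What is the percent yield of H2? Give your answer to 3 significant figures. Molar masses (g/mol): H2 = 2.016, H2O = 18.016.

n(H2O) = 285.0 g / 18.016 g/mol = 15.82 mol.
From the equation the H2O:H2 mole ratio is 2:1, so n(H2) = 15.82 × 1/2 = 7.910 mol.
Mass of H2 = 7.910 mol × 2.016 g/mol = 15.95 g.
This is the theoretical yield. Percent yield = 14.0 g / 15.95 g × 100% = 87.80%.

87.8 %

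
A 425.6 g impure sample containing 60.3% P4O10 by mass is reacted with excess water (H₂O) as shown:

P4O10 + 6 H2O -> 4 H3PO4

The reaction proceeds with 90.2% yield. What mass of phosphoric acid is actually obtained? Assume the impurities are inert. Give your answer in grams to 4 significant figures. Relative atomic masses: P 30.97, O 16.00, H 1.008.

319.6 g

Pure P4O10 available = 425.6 g × 0.603 = 256.64 g.
M(P4O10) = 4(30.97) + 10(16.00) = 283.88 g/mol.
M(H3PO4) = 3(1.008) + 30.97 + 4(16.00) = 97.994 g/mol.
n(P4O10) = 256.64 g / 283.88 g/mol = 0.90403 mol.
From the equation the P4O10:H3PO4 mole ratio is 1:4, so n(H3PO4) = 0.90403 × 4/1 = 3.6161 mol.
Mass of H3PO4 = 3.6161 mol × 97.994 g/mol = 354.36 g.
Actual mass collected = 354.36 g × 0.902 = 319.63 g.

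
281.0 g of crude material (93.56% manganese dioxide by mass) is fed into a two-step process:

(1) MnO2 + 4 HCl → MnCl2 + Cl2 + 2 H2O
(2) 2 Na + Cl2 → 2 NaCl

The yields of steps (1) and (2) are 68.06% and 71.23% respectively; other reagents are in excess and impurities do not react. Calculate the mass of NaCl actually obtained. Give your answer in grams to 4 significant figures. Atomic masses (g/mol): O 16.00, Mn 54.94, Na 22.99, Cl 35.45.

171.3 g

Pure MnO2 = 281.0 × 0.9356 = 262.90 g.
M(MnO2) = 54.94 + 2(16.00) = 86.94 g/mol.
M(NaCl) = 22.99 + 35.45 = 58.44 g/mol.
n(MnO2) = 262.90 / 86.94 = 3.0240 mol.
Step 1 (MnO2:Cl2 = 1:1): theoretical n(Cl2) = 3.0240 mol; at 68.06% yield, n(Cl2) = 2.0581 mol.
Step 2 (Cl2:NaCl = 1:2): theoretical n(NaCl) = 4.1162 mol, so theoretical mass = 4.1162 × 58.44 = 240.55 g.
At 71.23% yield, actual mass of NaCl = 240.55 × 0.7123 = 171.35 g.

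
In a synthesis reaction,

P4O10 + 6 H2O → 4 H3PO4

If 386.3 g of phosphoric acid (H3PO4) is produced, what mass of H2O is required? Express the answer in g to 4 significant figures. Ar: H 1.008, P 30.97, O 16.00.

106.5 g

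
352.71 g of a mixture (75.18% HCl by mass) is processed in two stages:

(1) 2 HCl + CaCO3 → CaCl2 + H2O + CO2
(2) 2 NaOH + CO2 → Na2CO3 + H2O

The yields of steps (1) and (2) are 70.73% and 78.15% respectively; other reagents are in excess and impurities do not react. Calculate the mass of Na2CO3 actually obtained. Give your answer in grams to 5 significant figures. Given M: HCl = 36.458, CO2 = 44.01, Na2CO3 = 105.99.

213.06 g

Pure HCl = 352.71 × 0.7518 = 265.167 g.
n(HCl) = 265.167 / 36.458 = 7.27323 mol.
Step 1 (HCl:CO2 = 2:1): theoretical n(CO2) = 3.63661 mol; at 70.73% yield, n(CO2) = 2.57218 mol.
Step 2 (CO2:Na2CO3 = 1:1): theoretical n(Na2CO3) = 2.57218 mol, so theoretical mass = 2.57218 × 105.99 = 272.625 g.
At 78.15% yield, actual mass of Na2CO3 = 272.625 × 0.7815 = 213.057 g.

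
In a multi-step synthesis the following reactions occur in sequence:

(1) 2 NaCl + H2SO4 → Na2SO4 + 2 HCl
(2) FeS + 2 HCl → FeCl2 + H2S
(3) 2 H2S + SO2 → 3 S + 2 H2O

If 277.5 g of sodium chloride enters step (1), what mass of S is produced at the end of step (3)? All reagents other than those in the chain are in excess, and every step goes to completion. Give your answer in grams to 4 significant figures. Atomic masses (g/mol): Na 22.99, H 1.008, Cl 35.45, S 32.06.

M(NaCl) = 22.99 + 35.45 = 58.44 g/mol.
M(S) = 32.06 g/mol.
n(NaCl) = 277.5 / 58.44 = 4.7485 mol.
Reaction (1): NaCl→HCl ratio 2:2 ⇒ n(HCl) = 4.7485 mol.
Reaction (2): HCl→H2S ratio 2:1 ⇒ n(H2S) = 2.3742 mol.
Reaction (3): H2S→S ratio 2:3 ⇒ n(S) = 3.5613 mol.
Mass of S = 3.5613 × 32.06 = 114.18 g.

114.2 g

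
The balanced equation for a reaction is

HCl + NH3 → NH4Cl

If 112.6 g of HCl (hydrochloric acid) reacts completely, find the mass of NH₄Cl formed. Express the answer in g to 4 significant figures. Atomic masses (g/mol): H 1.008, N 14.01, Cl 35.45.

M(HCl) = 1.008 + 35.45 = 36.458 g/mol.
M(NH4Cl) = 14.01 + 4(1.008) + 35.45 = 53.492 g/mol.
n(HCl) = 112.60 g / 36.458 g/mol = 3.0885 mol.
From the equation the HCl:NH4Cl mole ratio is 1:1, so n(NH4Cl) = 3.0885 × 1/1 = 3.0885 mol.
Mass of NH4Cl = 3.0885 mol × 53.492 g/mol = 165.21 g.

165.2 g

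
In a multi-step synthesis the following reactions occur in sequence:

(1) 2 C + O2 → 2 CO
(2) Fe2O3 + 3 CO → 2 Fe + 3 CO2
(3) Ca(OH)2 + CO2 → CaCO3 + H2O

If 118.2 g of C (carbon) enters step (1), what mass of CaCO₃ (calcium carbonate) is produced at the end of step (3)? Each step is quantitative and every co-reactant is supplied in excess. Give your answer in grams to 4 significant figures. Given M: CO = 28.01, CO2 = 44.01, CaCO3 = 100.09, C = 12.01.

985.1 g

n(C) = 118.2 / 12.01 = 9.8418 mol.
Reaction (1): C→CO ratio 2:2 ⇒ n(CO) = 9.8418 mol.
Reaction (2): CO→CO2 ratio 3:3 ⇒ n(CO2) = 9.8418 mol.
Reaction (3): CO2→CaCO3 ratio 1:1 ⇒ n(CaCO3) = 9.8418 mol.
Mass of CaCO3 = 9.8418 × 100.09 = 985.07 g.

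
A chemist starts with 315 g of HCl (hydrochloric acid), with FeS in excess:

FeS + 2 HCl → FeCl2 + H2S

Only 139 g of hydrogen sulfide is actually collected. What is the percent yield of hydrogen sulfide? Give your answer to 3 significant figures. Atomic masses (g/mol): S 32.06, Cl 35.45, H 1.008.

94.4 %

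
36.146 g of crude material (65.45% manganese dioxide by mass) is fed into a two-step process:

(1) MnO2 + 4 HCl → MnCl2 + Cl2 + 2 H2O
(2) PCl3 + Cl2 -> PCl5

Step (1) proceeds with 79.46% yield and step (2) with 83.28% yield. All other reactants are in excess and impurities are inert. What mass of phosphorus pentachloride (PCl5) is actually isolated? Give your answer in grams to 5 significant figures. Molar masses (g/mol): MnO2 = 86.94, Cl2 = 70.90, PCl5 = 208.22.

37.494 g

Pure MnO2 = 36.146 × 0.6545 = 23.6576 g.
n(MnO2) = 23.6576 / 86.94 = 0.272114 mol.
Step 1 (MnO2:Cl2 = 1:1): theoretical n(Cl2) = 0.272114 mol; at 79.46% yield, n(Cl2) = 0.216221 mol.
Step 2 (Cl2:PCl5 = 1:1): theoretical n(PCl5) = 0.216221 mol, so theoretical mass = 0.216221 × 208.22 = 45.0216 g.
At 83.28% yield, actual mass of PCl5 = 45.0216 × 0.8328 = 37.4940 g.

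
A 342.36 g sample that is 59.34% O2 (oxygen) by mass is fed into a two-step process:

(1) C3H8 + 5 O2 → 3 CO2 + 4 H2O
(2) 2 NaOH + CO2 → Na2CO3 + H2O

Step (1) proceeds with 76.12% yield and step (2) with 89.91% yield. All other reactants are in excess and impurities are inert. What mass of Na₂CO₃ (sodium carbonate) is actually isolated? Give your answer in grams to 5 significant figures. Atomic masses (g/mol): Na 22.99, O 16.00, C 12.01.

276.31 g

Pure O2 = 342.36 × 0.5934 = 203.156 g.
M(O2) = 2(16.00) = 32.00 g/mol.
M(Na2CO3) = 2(22.99) + 12.01 + 3(16.00) = 105.99 g/mol.
n(O2) = 203.156 / 32.00 = 6.34864 mol.
Step 1 (O2:CO2 = 5:3): theoretical n(CO2) = 3.80918 mol; at 76.12% yield, n(CO2) = 2.89955 mol.
Step 2 (CO2:Na2CO3 = 1:1): theoretical n(Na2CO3) = 2.89955 mol, so theoretical mass = 2.89955 × 105.99 = 307.323 g.
At 89.91% yield, actual mass of Na2CO3 = 307.323 × 0.8991 = 276.314 g.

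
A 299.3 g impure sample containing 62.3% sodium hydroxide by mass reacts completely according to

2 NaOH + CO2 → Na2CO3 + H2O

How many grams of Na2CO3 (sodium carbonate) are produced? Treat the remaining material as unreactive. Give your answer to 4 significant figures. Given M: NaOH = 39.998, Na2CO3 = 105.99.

247.1 g

Mass of pure NaOH = 299.3 g × 0.623 = 186.46 g.
n(NaOH) = 186.46 g / 39.998 g/mol = 4.6618 mol.
From the equation the NaOH:Na2CO3 mole ratio is 2:1, so n(Na2CO3) = 4.6618 × 1/2 = 2.3309 mol.
Mass of Na2CO3 = 2.3309 mol × 105.99 g/mol = 247.05 g.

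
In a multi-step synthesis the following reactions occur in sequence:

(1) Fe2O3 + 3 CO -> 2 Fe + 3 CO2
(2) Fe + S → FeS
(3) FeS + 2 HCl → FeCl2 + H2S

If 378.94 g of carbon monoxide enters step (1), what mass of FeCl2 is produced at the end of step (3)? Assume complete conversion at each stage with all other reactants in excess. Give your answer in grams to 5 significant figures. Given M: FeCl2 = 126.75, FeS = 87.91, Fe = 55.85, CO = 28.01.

1143.2 g

n(CO) = 378.94 / 28.01 = 13.5287 mol.
Reaction (1): CO→Fe ratio 3:2 ⇒ n(Fe) = 9.01916 mol.
Reaction (2): Fe→FeS ratio 1:1 ⇒ n(FeS) = 9.01916 mol.
Reaction (3): FeS→FeCl2 ratio 1:1 ⇒ n(FeCl2) = 9.01916 mol.
Mass of FeCl2 = 9.01916 × 126.75 = 1143.18 g.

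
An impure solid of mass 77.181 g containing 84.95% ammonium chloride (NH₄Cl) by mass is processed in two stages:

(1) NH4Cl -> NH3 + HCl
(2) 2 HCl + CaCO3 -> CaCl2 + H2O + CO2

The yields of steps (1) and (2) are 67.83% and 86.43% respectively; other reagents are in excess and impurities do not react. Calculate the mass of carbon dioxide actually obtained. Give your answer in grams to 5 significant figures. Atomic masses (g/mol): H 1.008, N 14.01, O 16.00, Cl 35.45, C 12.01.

Pure NH4Cl = 77.181 × 0.8495 = 65.5653 g.
M(NH4Cl) = 14.01 + 4(1.008) + 35.45 = 53.492 g/mol.
M(CO2) = 12.01 + 2(16.00) = 44.01 g/mol.
n(NH4Cl) = 65.5653 / 53.492 = 1.22570 mol.
Step 1 (NH4Cl:HCl = 1:1): theoretical n(HCl) = 1.22570 mol; at 67.83% yield, n(HCl) = 0.831394 mol.
Step 2 (HCl:CO2 = 2:1): theoretical n(CO2) = 0.415697 mol, so theoretical mass = 0.415697 × 44.01 = 18.2948 g.
At 86.43% yield, actual mass of CO2 = 18.2948 × 0.8643 = 15.8122 g.

15.812 g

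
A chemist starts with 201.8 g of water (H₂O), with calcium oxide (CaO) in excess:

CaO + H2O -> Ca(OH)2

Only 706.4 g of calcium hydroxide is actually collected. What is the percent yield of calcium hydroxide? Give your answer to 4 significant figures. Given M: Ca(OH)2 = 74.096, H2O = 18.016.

85.11 %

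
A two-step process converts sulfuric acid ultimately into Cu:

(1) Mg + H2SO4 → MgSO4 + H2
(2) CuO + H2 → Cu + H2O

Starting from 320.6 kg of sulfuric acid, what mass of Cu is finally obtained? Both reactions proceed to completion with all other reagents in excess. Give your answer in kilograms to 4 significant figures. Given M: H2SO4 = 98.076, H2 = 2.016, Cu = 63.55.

320.6 kg = 320600 g.
n(H2SO4) = 320600 / 98.076 = 3268.9 mol.
Step 1 gives a 1:1 ratio of H2SO4 to H2, so n(H2) = 3268.9 mol.
In step 2 the H2:Cu ratio is 1:1, so n(Cu) = 3268.9 mol.
Mass of Cu = 3268.9 × 63.55 = 207740 g = 207.7 kg.

207.7 kg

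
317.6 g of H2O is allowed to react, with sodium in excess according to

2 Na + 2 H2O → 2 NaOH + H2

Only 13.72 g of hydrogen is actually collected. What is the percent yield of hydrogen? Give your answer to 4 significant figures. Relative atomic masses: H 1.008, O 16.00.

77.21 %

M(H2O) = 2(1.008) + 16.00 = 18.016 g/mol.
M(H2) = 2(1.008) = 2.016 g/mol.
n(H2O) = 317.60 g / 18.016 g/mol = 17.629 mol.
From the equation the H2O:H2 mole ratio is 2:1, so n(H2) = 17.629 × 1/2 = 8.8144 mol.
Mass of H2 = 8.8144 mol × 2.016 g/mol = 17.770 g.
This is the theoretical yield. Percent yield = 13.72 g / 17.770 g × 100% = 77.210%.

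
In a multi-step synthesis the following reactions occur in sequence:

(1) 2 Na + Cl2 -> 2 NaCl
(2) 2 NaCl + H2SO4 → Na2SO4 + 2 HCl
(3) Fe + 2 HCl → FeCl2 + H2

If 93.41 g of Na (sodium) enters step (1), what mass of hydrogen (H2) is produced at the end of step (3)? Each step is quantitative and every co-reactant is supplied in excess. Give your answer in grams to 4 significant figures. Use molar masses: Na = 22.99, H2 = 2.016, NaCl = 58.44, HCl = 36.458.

4.096 g

n(Na) = 93.41 / 22.99 = 4.0631 mol.
Reaction (1): Na→NaCl ratio 2:2 ⇒ n(NaCl) = 4.0631 mol.
Reaction (2): NaCl→HCl ratio 2:2 ⇒ n(HCl) = 4.0631 mol.
Reaction (3): HCl→H2 ratio 2:1 ⇒ n(H2) = 2.0315 mol.
Mass of H2 = 2.0315 × 2.016 = 4.0956 g.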